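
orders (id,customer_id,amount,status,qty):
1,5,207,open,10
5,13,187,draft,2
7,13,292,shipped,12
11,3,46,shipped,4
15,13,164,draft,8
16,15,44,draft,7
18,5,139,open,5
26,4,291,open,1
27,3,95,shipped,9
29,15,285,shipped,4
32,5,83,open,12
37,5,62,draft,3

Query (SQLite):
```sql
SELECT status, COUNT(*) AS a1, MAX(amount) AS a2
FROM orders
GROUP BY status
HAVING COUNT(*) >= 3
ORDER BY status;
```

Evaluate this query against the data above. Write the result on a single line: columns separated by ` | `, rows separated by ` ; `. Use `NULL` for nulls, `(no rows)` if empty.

draft | 4 | 187 ; open | 4 | 291 ; shipped | 4 | 292

Group orders by status.
Per group compute: COUNT(*), MAX(amount).
HAVING: drop groups with fewer than 3 rows.
  draft: ids {5, 15, 16, 37} → COUNT(*)=4, MAX(amount)=187
  open: ids {1, 18, 26, 32} → COUNT(*)=4, MAX(amount)=291
  shipped: ids {7, 11, 27, 29} → COUNT(*)=4, MAX(amount)=292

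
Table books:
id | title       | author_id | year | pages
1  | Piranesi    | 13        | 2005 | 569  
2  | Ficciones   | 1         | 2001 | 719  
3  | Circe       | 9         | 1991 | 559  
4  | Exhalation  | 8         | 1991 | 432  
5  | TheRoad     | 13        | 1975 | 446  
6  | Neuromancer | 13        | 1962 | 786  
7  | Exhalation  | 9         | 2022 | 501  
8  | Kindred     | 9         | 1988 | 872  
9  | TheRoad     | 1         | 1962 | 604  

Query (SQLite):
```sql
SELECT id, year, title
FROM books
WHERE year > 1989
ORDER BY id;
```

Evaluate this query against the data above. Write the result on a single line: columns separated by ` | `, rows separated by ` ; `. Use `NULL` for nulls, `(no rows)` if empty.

1 | 2005 | Piranesi ; 2 | 2001 | Ficciones ; 3 | 1991 | Circe ; 4 | 1991 | Exhalation ; 7 | 2022 | Exhalation

year > 1989: ids {1, 2, 3, 4, 7}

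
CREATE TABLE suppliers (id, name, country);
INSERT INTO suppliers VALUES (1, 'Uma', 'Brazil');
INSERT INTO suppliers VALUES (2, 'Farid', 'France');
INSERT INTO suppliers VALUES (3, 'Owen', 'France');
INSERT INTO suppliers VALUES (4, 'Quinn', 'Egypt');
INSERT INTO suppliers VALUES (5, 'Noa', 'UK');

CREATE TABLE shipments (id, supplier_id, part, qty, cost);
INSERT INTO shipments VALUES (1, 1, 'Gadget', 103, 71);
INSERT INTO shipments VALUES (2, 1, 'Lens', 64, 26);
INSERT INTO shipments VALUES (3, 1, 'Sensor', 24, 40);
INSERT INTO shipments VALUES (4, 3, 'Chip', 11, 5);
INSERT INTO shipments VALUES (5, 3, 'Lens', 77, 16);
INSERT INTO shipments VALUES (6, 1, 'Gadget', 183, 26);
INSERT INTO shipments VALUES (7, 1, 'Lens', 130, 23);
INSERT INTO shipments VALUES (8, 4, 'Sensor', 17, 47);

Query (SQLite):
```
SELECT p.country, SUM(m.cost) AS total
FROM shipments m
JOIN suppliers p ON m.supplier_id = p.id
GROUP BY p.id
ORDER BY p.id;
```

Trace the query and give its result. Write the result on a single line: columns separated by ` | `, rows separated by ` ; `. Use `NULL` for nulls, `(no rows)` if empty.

Join each shipments row to its suppliers via supplier_id.
Group joined rows by suppliers.id; compute SUM(m.cost) per group.
  1: ids {1, 2, 3, 6, 7} → SUM(m.cost)=186
  3: ids {4, 5} → SUM(m.cost)=21
  4: ids {8} → SUM(m.cost)=47

Brazil | 186 ; France | 21 ; Egypt | 47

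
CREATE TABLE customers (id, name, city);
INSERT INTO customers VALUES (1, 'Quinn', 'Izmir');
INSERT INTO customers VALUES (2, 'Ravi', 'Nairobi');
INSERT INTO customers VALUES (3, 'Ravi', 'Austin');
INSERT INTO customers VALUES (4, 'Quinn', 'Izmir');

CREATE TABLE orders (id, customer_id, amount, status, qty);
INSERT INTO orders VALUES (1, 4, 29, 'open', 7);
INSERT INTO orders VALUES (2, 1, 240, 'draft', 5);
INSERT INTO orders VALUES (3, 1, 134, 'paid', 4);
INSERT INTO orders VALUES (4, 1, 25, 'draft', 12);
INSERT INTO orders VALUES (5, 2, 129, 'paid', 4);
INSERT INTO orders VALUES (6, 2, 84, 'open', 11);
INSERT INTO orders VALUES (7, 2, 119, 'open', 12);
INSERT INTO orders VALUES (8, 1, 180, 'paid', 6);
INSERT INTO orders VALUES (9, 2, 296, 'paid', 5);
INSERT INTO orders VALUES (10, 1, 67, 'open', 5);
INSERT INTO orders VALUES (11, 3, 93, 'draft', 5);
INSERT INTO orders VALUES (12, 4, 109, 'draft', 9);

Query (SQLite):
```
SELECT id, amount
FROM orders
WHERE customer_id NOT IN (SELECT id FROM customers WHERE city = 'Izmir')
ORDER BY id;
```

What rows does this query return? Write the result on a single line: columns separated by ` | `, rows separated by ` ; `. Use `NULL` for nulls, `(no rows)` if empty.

Inner query: customers.id where city = 'Izmir'.
Outer: keep orders rows whose customer_id is not in that set.
Inner query → {1, 4}

5 | 129 ; 6 | 84 ; 7 | 119 ; 9 | 296 ; 11 | 93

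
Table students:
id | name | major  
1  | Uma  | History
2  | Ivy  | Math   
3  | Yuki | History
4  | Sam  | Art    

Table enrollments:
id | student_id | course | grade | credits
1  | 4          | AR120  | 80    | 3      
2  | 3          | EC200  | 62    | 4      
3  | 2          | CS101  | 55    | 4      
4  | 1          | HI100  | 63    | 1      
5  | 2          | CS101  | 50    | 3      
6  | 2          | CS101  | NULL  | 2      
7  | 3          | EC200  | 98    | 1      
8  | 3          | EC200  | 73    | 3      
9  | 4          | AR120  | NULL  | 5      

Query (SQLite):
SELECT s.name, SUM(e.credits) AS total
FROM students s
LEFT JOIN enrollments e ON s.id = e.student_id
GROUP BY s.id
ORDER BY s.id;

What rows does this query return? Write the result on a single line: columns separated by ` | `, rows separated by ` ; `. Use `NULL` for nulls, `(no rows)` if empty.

Uma | 1 ; Ivy | 9 ; Yuki | 8 ; Sam | 8

LEFT JOIN keeps every students row; unmatched ones get NULL for enrollments columns.
Group by students.id and compute SUM(e.credits). SUM over an all-NULL group is NULL.
  1: ids {4} → SUM(e.credits)=1
  2: ids {3, 5, 6} → SUM(e.credits)=9
  3: ids {2, 7, 8} → SUM(e.credits)=8
  4: ids {1, 9} → SUM(e.credits)=8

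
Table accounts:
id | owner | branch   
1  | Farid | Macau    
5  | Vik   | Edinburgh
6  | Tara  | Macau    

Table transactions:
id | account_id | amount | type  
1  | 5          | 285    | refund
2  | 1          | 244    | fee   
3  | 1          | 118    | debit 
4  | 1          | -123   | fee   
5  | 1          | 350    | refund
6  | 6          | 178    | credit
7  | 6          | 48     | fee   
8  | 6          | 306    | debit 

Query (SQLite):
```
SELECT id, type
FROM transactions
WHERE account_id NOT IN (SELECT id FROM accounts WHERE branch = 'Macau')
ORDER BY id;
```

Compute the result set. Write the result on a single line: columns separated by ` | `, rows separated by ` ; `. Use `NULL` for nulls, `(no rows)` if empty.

Inner query: accounts.id where branch = 'Macau'.
Outer: keep transactions rows whose account_id is not in that set.
Inner query → {1, 6}

1 | refund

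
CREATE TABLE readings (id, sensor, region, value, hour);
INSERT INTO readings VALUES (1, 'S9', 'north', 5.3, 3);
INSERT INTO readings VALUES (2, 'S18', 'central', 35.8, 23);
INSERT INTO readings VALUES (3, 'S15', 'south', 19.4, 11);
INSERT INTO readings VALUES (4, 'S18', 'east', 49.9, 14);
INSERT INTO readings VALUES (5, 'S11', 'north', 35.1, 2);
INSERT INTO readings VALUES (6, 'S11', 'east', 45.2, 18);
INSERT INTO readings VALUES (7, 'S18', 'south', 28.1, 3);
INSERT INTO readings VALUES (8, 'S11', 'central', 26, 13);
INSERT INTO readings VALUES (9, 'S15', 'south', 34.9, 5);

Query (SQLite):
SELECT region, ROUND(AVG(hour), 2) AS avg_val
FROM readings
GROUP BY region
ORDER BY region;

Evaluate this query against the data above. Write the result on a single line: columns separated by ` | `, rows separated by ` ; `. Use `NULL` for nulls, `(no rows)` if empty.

central | 18 ; east | 16 ; north | 2.5 ; south | 6.33

Partition readings by region; compute ROUND(AVG(hour), 2) within each group.
  central: ids {2, 8} → ROUND(AVG(hour), 2)=18
  east: ids {4, 6} → ROUND(AVG(hour), 2)=16
  north: ids {1, 5} → ROUND(AVG(hour), 2)=2.5
  south: ids {3, 7, 9} → ROUND(AVG(hour), 2)=6.33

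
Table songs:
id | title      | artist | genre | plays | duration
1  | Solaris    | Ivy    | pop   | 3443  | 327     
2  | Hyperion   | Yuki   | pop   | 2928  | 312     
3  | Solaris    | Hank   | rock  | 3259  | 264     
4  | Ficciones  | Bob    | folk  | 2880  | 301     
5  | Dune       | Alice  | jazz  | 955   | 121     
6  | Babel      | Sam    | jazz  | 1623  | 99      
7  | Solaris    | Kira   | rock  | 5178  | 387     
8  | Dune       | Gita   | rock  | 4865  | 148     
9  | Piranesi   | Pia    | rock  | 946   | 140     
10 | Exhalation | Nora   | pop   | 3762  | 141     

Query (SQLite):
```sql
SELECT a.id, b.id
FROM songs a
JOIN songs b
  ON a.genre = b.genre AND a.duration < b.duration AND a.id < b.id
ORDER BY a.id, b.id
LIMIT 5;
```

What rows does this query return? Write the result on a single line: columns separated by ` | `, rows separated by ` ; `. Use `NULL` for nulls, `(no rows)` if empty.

3 | 7

Pairs (a,b) with same genre, a.duration < b.duration, a.id < b.id.
genre groups: folk:{4} jazz:{5,6} pop:{1,2,10} rock:{3,7,8,9}
Ordered by (a.id, b.id); first 5.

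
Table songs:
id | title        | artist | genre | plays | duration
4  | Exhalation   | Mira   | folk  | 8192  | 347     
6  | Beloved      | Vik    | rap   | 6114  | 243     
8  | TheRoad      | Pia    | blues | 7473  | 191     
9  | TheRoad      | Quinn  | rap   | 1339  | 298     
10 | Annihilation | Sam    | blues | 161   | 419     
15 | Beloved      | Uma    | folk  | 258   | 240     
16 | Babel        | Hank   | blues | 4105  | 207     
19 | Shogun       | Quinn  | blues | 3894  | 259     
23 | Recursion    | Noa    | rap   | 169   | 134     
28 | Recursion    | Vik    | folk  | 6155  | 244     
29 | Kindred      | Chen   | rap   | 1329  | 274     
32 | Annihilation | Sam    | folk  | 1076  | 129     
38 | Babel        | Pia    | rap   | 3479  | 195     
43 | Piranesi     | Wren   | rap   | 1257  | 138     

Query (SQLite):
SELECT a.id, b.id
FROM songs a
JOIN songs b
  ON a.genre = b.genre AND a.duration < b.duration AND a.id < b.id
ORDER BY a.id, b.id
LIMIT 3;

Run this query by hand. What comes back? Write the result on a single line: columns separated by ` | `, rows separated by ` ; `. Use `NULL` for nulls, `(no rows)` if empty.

6 | 9 ; 6 | 29 ; 8 | 10

Pairs (a,b) with same genre, a.duration < b.duration, a.id < b.id.
genre groups: blues:{8,10,16,19} folk:{4,15,28,32} rap:{6,9,23,29,38,43}
Ordered by (a.id, b.id); first 3.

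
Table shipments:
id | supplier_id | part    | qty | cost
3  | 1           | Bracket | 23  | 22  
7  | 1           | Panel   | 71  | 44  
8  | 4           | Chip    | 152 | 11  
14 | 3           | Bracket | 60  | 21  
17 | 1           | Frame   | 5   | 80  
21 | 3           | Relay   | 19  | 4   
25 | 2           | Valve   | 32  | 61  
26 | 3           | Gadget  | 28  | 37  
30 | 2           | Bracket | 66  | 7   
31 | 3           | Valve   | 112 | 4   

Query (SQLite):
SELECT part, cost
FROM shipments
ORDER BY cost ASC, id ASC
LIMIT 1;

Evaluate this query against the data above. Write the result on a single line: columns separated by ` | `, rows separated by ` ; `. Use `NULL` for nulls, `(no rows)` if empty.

Relay | 4

Sort by cost asc, tiebreak id asc: (4, id=21), (4, id=31), (7, id=30), (11, id=8) …. Take first 1.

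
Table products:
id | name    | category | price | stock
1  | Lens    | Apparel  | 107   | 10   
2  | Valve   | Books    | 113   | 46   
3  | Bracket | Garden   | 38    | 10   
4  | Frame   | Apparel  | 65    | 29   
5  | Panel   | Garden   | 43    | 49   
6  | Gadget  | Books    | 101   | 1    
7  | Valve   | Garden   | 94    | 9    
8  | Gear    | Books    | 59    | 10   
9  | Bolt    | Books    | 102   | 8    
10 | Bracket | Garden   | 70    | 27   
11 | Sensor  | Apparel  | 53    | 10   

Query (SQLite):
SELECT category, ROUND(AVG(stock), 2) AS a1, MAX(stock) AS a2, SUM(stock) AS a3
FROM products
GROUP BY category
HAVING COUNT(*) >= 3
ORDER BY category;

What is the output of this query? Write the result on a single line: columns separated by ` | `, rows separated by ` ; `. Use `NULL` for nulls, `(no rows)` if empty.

Group products by category.
Per group compute: ROUND(AVG(stock), 2), MAX(stock), SUM(stock).
HAVING: drop groups with fewer than 3 rows.
  Apparel: ids {1, 4, 11} → ROUND(AVG(stock), 2)=16.33, MAX(stock)=29, SUM(stock)=49
  Books: ids {2, 6, 8, 9} → ROUND(AVG(stock), 2)=16.25, MAX(stock)=46, SUM(stock)=65
  Garden: ids {3, 5, 7, 10} → ROUND(AVG(stock), 2)=23.75, MAX(stock)=49, SUM(stock)=95

Apparel | 16.33 | 29 | 49 ; Books | 16.25 | 46 | 65 ; Garden | 23.75 | 49 | 95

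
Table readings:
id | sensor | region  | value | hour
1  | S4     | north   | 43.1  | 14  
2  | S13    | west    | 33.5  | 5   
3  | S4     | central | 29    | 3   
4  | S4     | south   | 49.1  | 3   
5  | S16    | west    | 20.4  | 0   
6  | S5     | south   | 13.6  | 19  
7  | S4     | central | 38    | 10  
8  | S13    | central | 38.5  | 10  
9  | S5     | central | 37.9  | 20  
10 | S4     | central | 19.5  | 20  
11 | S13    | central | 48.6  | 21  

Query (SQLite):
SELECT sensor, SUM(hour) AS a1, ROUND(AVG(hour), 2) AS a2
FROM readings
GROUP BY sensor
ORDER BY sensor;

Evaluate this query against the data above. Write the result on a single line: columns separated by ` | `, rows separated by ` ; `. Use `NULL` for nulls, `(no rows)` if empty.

Group readings by sensor.
Per group compute: SUM(hour), ROUND(AVG(hour), 2).
  S13: ids {2, 8, 11} → SUM(hour)=36, ROUND(AVG(hour), 2)=12
  S16: ids {5} → SUM(hour)=0, ROUND(AVG(hour), 2)=0
  S4: ids {1, 3, 4, 7, 10} → SUM(hour)=50, ROUND(AVG(hour), 2)=10
  S5: ids {6, 9} → SUM(hour)=39, ROUND(AVG(hour), 2)=19.5

S13 | 36 | 12 ; S16 | 0 | 0 ; S4 | 50 | 10 ; S5 | 39 | 19.5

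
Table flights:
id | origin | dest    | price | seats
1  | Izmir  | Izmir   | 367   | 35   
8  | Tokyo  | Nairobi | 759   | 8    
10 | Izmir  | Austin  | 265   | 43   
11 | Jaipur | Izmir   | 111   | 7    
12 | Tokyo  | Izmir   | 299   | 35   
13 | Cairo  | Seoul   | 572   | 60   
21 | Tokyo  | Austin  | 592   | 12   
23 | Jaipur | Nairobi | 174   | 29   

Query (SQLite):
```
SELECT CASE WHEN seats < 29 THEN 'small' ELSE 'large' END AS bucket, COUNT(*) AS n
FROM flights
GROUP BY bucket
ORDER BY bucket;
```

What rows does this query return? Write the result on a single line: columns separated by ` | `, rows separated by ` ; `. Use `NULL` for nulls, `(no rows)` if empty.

Bucket rows by seats < 29 → 'small' else 'large'; count each bucket.

large | 5 ; small | 3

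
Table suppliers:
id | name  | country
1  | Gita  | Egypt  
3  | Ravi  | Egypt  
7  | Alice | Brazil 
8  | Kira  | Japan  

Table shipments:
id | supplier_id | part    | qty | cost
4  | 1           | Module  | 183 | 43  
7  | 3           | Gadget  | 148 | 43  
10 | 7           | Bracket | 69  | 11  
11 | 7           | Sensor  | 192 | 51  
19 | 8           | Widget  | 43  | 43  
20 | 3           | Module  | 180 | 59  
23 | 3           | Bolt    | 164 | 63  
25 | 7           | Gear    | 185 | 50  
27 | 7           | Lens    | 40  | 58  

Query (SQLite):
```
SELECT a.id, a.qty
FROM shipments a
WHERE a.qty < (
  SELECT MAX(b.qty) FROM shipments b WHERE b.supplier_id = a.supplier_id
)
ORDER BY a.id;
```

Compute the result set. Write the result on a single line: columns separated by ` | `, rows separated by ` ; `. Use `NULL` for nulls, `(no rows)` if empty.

7 | 148 ; 10 | 69 ; 23 | 164 ; 25 | 185 ; 27 | 40

For each shipments row a, compute MAX(qty) over rows sharing a.supplier_id.
Keep row a if a.qty < that per-group MAX.
  supplier_id=1: MAX(qty) = 183
  supplier_id=3: MAX(qty) = 180
  supplier_id=7: MAX(qty) = 192
  supplier_id=8: MAX(qty) = 43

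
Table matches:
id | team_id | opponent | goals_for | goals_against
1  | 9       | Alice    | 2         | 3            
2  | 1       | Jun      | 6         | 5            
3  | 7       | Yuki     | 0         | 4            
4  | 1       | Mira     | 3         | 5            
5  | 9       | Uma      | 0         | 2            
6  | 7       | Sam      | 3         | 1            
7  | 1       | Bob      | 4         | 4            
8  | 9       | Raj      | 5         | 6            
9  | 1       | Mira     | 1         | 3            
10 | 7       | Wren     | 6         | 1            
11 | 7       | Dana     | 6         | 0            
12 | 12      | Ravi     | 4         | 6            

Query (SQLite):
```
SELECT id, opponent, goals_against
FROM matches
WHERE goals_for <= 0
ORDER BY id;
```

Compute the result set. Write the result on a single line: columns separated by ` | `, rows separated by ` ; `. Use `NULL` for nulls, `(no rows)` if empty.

goals_for <= 0: ids {3, 5}

3 | Yuki | 4 ; 5 | Uma | 2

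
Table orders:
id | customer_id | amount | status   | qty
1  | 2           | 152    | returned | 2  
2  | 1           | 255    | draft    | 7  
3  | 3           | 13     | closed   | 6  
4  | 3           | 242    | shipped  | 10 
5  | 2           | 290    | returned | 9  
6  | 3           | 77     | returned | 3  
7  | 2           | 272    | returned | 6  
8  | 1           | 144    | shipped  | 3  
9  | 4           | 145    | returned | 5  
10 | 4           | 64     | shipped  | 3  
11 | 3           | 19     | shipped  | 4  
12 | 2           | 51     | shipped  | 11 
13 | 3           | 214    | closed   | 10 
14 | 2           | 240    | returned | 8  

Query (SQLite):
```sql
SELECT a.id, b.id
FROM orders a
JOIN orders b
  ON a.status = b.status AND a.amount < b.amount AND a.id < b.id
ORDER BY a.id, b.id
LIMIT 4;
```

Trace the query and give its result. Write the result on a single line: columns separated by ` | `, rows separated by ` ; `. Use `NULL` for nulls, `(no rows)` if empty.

1 | 5 ; 1 | 7 ; 1 | 14 ; 3 | 13

Pairs (a,b) with same status, a.amount < b.amount, a.id < b.id.
status groups: closed:{3,13} draft:{2} returned:{1,5,6,7,9,14} shipped:{4,8,10,11,12}
Ordered by (a.id, b.id); first 4.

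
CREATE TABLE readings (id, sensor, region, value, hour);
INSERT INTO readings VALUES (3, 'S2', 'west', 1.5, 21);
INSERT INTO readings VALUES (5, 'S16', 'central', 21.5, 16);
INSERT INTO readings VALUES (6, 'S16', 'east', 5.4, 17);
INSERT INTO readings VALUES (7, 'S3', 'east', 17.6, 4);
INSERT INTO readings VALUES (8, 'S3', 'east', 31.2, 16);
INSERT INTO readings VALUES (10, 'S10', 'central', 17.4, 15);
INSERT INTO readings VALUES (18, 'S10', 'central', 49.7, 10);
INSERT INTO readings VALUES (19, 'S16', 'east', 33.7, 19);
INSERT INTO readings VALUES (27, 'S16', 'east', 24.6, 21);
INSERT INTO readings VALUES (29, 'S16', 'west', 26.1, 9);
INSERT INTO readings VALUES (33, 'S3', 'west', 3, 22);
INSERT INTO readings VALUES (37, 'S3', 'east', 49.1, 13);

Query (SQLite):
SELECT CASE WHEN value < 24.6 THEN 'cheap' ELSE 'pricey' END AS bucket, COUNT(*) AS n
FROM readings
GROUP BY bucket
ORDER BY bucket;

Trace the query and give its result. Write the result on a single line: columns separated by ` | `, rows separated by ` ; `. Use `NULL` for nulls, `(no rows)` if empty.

cheap | 6 ; pricey | 6

Bucket rows by value < 24.6 → 'cheap' else 'pricey'; count each bucket.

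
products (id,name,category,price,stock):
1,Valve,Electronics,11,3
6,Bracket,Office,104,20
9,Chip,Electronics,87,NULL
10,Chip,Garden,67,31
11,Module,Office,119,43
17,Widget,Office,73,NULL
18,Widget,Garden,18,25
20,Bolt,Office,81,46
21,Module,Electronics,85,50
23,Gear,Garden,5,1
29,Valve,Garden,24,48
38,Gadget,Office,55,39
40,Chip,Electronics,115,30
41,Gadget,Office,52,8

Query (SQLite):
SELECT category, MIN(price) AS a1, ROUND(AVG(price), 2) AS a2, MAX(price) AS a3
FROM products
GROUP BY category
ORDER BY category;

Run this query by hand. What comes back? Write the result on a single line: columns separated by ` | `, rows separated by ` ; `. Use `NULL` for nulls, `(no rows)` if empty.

Electronics | 11 | 74.5 | 115 ; Garden | 5 | 28.5 | 67 ; Office | 52 | 80.67 | 119

Group products by category.
Per group compute: MIN(price), ROUND(AVG(price), 2), MAX(price).
  Electronics: ids {1, 9, 21, 40} → MIN(price)=11, ROUND(AVG(price), 2)=74.5, MAX(price)=115
  Garden: ids {10, 18, 23, 29} → MIN(price)=5, ROUND(AVG(price), 2)=28.5, MAX(price)=67
  Office: ids {6, 11, 17, 20, 38, 41} → MIN(price)=52, ROUND(AVG(price), 2)=80.67, MAX(price)=119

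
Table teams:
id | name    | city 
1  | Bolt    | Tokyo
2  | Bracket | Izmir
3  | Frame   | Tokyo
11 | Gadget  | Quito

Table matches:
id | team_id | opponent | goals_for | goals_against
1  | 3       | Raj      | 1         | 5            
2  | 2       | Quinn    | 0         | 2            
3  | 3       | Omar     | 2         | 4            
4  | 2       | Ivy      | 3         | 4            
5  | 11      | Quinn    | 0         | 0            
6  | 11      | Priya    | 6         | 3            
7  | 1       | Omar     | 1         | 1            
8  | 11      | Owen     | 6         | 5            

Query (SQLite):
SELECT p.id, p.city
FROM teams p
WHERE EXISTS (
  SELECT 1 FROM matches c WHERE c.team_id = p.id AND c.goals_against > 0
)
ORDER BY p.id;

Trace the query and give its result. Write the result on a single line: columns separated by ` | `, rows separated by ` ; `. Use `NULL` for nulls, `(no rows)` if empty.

For each teams row, check whether any matches with matching team_id has goals_against > 0.
Keep rows where that is true.

1 | Tokyo ; 2 | Izmir ; 3 | Tokyo ; 11 | Quito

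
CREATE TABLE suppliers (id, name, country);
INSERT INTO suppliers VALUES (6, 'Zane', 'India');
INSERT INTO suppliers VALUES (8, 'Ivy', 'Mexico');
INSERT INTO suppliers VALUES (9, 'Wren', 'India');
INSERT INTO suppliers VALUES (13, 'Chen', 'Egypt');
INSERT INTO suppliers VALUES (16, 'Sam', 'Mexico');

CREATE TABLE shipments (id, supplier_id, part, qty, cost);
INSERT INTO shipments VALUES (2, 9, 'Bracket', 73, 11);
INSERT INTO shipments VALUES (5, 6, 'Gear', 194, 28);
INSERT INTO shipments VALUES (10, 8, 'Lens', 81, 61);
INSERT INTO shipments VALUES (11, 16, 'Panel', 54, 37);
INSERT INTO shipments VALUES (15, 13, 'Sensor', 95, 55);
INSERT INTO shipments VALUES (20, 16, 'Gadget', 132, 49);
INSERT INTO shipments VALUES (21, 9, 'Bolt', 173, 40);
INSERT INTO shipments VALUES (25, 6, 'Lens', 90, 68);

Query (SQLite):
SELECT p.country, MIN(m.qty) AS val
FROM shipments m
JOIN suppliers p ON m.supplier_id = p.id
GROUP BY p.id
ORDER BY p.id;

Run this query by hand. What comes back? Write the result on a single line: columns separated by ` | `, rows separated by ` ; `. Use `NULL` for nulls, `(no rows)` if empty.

India | 90 ; Mexico | 81 ; India | 73 ; Egypt | 95 ; Mexico | 54

Join each shipments row to its suppliers via supplier_id.
Group joined rows by suppliers.id; compute MIN(m.qty) per group.
  6: ids {5, 25} → MIN(m.qty)=90
  8: ids {10} → MIN(m.qty)=81
  9: ids {2, 21} → MIN(m.qty)=73
  13: ids {15} → MIN(m.qty)=95
  16: ids {11, 20} → MIN(m.qty)=54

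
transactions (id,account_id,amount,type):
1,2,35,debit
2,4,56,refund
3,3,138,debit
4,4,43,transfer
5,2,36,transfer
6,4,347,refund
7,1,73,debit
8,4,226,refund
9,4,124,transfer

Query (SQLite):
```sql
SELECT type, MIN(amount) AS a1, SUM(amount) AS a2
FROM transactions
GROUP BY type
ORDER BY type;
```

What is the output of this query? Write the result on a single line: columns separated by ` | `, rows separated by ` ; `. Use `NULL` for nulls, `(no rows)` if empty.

Group transactions by type.
Per group compute: MIN(amount), SUM(amount).
  debit: ids {1, 3, 7} → MIN(amount)=35, SUM(amount)=246
  refund: ids {2, 6, 8} → MIN(amount)=56, SUM(amount)=629
  transfer: ids {4, 5, 9} → MIN(amount)=36, SUM(amount)=203

debit | 35 | 246 ; refund | 56 | 629 ; transfer | 36 | 203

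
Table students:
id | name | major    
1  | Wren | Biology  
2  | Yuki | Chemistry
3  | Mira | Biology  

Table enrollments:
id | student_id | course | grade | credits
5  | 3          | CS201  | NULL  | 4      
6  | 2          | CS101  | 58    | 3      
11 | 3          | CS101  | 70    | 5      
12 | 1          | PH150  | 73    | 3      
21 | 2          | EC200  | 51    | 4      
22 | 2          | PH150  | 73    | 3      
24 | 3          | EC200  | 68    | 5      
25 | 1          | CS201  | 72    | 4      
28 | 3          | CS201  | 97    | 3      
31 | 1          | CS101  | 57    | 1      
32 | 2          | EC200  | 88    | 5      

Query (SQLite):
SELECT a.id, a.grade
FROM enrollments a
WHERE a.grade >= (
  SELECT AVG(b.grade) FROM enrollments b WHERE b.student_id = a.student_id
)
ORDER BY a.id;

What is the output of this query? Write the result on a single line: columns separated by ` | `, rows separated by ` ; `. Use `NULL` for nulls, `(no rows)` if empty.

For each enrollments row a, compute AVG(grade) over rows sharing a.student_id.
Keep row a if a.grade >= that per-group AVG.
  student_id=1: AVG(grade) = 67.333333
  student_id=2: AVG(grade) = 67.5
  student_id=3: AVG(grade) = 78.333333

12 | 73 ; 22 | 73 ; 25 | 72 ; 28 | 97 ; 32 | 88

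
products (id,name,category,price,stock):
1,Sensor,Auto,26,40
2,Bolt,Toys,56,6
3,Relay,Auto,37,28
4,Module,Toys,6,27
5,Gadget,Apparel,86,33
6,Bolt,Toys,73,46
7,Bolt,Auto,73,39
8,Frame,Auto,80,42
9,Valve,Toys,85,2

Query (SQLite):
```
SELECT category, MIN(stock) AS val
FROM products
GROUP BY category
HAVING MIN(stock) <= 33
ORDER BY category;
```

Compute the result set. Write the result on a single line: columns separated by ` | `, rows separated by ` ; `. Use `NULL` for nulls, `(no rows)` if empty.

Apparel | 33 ; Auto | 28 ; Toys | 2

Partition products by category; compute MIN(stock) within each group.
HAVING: keep groups where MIN(stock) <= 33.
  Apparel: ids {5} → MIN(stock)=33
  Auto: ids {1, 3, 7, 8} → MIN(stock)=28
  Toys: ids {2, 4, 6, 9} → MIN(stock)=2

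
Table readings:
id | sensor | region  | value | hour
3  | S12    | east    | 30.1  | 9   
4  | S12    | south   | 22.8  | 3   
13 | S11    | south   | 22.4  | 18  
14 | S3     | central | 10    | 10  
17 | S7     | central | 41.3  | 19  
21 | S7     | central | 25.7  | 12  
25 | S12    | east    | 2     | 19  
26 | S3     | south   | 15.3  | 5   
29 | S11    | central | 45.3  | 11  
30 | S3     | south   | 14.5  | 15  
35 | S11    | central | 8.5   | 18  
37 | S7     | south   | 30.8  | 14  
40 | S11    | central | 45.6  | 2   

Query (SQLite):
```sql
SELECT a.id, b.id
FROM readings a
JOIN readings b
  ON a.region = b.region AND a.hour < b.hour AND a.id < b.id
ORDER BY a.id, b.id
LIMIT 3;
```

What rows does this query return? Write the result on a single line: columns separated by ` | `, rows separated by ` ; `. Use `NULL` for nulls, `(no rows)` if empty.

Pairs (a,b) with same region, a.hour < b.hour, a.id < b.id.
region groups: central:{14,17,21,29,35,40} east:{3,25} south:{4,13,26,30,37}
Ordered by (a.id, b.id); first 3.

3 | 25 ; 4 | 13 ; 4 | 26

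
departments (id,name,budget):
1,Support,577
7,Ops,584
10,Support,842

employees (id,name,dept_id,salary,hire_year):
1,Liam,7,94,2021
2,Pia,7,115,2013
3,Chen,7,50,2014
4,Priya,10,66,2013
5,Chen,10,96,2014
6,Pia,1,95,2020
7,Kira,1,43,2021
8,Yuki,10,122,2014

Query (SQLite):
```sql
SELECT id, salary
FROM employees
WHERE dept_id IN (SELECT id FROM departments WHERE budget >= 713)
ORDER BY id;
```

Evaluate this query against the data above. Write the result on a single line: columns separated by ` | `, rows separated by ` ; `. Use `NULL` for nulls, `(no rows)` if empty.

Inner query: departments.id where budget >= 713.
Outer: keep employees rows whose dept_id is in that set.
Inner query → {10}

4 | 66 ; 5 | 96 ; 8 | 122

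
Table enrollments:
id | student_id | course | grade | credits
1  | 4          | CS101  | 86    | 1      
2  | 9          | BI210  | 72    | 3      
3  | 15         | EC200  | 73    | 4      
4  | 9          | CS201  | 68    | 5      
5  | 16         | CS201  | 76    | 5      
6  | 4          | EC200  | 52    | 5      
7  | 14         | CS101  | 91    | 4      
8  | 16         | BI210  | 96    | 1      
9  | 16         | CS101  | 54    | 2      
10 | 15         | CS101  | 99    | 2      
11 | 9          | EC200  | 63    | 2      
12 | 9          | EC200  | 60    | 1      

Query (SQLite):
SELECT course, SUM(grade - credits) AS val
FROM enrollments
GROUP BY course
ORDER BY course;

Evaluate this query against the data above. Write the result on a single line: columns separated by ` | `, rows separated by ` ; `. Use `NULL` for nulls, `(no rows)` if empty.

BI210 | 164 ; CS101 | 321 ; CS201 | 134 ; EC200 | 236

For each row compute grade - credits.
Group by course; take SUM of the expression per group.
  BI210: ids {2, 8} → SUM(grade - credits)=164
  CS101: ids {1, 7, 9, 10} → SUM(grade - credits)=321
  CS201: ids {4, 5} → SUM(grade - credits)=134
  EC200: ids {3, 6, 11, 12} → SUM(grade - credits)=236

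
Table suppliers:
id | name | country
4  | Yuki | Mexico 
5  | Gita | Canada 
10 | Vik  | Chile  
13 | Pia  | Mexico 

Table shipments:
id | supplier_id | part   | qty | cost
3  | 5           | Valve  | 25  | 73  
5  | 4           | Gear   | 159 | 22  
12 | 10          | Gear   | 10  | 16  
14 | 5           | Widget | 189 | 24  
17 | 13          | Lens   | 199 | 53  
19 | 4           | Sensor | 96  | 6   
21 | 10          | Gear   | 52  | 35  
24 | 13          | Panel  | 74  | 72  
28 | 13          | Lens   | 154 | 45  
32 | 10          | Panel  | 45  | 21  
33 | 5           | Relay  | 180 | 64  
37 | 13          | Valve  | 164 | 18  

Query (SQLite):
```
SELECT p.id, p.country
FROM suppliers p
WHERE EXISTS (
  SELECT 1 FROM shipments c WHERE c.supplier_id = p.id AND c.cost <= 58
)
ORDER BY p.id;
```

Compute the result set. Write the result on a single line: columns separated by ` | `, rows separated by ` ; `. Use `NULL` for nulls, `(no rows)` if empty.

4 | Mexico ; 5 | Canada ; 10 | Chile ; 13 | Mexico

For each suppliers row, check whether any shipments with matching supplier_id has cost <= 58.
Keep rows where that is true.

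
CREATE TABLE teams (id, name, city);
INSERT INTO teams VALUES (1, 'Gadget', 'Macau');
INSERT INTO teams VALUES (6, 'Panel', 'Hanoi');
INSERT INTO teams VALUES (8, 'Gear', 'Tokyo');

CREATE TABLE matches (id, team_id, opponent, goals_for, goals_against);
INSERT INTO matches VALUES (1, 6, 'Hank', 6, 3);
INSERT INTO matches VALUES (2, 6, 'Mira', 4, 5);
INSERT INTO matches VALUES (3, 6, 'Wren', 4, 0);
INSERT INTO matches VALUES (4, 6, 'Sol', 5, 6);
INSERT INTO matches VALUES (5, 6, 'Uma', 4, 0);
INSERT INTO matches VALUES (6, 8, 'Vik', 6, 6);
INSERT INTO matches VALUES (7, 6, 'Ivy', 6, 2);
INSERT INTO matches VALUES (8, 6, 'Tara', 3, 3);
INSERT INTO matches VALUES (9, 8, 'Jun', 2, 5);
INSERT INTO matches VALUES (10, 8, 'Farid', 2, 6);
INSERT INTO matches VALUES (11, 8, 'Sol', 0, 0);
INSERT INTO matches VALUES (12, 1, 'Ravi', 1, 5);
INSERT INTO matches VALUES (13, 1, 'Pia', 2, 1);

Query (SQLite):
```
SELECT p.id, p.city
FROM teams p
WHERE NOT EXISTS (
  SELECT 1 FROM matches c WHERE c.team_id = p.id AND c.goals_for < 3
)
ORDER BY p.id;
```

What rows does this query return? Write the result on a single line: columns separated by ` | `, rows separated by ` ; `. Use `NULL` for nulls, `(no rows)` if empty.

6 | Hanoi

For each teams row, check whether any matches with matching team_id has goals_for < 3.
Keep rows where that is false.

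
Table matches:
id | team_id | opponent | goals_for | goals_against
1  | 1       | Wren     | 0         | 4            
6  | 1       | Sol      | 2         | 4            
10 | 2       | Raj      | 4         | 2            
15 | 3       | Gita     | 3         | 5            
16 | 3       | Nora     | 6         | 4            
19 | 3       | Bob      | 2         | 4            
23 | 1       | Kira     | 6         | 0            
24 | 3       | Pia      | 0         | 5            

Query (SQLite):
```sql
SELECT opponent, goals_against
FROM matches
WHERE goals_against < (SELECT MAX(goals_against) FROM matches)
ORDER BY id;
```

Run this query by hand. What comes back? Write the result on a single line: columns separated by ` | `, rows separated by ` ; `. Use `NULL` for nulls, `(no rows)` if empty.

Wren | 4 ; Sol | 4 ; Raj | 2 ; Nora | 4 ; Bob | 4 ; Kira | 0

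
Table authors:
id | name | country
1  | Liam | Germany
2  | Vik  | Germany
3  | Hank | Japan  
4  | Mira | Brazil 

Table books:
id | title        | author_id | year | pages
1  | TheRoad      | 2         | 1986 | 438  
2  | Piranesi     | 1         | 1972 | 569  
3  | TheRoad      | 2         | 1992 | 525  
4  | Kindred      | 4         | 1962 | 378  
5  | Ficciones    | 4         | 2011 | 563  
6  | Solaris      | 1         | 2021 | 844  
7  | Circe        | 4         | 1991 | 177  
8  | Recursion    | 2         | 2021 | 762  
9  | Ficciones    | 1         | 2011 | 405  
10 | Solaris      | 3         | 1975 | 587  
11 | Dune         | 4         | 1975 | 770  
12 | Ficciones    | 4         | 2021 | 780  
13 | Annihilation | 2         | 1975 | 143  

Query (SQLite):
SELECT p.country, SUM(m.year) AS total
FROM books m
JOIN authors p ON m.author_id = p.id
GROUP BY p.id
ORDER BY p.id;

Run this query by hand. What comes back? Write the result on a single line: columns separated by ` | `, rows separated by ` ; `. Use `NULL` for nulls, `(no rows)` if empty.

Join each books row to its authors via author_id.
Group joined rows by authors.id; compute SUM(m.year) per group.
  1: ids {2, 6, 9} → SUM(m.year)=6004
  2: ids {1, 3, 8, 13} → SUM(m.year)=7974
  3: ids {10} → SUM(m.year)=1975
  4: ids {4, 5, 7, 11, 12} → SUM(m.year)=9960

Germany | 6004 ; Germany | 7974 ; Japan | 1975 ; Brazil | 9960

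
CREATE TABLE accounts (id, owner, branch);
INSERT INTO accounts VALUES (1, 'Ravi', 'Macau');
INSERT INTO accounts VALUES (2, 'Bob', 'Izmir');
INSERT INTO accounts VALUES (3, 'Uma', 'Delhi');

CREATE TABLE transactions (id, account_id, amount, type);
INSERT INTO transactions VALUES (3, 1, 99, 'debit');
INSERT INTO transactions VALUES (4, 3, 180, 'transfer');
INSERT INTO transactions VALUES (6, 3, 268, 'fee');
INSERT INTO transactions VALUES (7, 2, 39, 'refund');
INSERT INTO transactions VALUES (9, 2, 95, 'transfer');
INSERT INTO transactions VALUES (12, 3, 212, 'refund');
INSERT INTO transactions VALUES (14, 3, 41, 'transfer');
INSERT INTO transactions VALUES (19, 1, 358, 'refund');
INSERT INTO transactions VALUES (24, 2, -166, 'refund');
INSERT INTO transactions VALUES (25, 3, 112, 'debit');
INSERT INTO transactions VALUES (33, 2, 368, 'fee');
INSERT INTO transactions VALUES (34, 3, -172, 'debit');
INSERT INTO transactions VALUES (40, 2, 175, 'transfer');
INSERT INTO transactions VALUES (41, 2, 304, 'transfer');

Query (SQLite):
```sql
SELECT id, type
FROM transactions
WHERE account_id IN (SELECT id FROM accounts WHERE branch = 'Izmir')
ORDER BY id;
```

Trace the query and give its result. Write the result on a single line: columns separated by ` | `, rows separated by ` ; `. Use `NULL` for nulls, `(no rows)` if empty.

Inner query: accounts.id where branch = 'Izmir'.
Outer: keep transactions rows whose account_id is in that set.
Inner query → {2}

7 | refund ; 9 | transfer ; 24 | refund ; 33 | fee ; 40 | transfer ; 41 | transfer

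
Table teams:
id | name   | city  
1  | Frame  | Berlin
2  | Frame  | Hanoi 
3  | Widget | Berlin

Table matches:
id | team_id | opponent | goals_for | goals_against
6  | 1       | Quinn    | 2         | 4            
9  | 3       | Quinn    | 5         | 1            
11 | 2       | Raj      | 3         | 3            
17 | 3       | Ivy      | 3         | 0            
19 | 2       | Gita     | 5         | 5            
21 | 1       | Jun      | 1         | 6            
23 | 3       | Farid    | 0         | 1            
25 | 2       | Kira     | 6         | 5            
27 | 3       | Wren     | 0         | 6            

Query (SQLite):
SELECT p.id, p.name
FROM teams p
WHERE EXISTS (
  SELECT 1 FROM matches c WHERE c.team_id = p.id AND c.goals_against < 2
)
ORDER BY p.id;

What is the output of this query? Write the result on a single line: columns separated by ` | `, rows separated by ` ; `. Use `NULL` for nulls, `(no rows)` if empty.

For each teams row, check whether any matches with matching team_id has goals_against < 2.
Keep rows where that is true.

3 | Widget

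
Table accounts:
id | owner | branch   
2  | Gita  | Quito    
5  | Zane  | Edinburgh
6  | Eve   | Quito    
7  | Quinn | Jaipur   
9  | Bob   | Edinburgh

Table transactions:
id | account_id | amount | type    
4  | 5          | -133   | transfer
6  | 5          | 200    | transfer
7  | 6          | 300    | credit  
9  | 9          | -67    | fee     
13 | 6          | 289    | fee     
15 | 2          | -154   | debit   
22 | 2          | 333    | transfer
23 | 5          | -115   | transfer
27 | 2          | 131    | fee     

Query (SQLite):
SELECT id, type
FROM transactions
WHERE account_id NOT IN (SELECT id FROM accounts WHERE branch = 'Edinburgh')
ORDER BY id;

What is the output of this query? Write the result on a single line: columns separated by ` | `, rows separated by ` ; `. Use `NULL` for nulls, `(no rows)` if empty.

Inner query: accounts.id where branch = 'Edinburgh'.
Outer: keep transactions rows whose account_id is not in that set.
Inner query → {5, 9}

7 | credit ; 13 | fee ; 15 | debit ; 22 | transfer ; 27 | fee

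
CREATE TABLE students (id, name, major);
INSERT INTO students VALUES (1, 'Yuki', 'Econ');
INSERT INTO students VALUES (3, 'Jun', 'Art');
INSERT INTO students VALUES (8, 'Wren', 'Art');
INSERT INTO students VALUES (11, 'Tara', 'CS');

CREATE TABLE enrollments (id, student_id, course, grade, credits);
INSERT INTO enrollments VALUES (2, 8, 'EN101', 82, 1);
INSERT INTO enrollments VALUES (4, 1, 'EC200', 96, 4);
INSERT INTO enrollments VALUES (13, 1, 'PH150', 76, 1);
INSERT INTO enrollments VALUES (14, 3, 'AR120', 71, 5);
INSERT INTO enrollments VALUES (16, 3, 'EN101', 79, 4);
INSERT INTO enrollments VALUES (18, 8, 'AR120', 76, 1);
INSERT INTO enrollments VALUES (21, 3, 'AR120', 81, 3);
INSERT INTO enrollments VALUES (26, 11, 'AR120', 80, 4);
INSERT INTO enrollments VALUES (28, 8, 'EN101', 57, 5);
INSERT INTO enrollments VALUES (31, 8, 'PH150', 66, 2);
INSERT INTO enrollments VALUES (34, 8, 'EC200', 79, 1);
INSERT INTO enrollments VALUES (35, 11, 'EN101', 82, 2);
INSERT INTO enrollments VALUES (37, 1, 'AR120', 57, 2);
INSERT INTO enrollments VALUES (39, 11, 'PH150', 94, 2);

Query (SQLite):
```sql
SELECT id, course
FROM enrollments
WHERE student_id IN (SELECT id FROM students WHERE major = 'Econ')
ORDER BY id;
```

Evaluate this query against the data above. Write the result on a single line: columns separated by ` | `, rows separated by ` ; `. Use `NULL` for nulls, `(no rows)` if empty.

4 | EC200 ; 13 | PH150 ; 37 | AR120

Inner query: students.id where major = 'Econ'.
Outer: keep enrollments rows whose student_id is in that set.
Inner query → {1}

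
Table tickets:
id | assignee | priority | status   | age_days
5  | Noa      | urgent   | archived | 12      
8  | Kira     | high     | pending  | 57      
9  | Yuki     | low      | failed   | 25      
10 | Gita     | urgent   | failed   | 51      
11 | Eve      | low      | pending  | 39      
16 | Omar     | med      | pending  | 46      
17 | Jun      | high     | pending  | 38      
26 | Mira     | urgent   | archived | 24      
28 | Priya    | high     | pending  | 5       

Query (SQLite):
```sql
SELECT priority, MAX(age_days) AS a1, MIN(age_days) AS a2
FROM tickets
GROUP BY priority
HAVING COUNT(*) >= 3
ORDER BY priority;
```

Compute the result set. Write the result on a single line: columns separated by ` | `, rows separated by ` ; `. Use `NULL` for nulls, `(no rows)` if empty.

high | 57 | 5 ; urgent | 51 | 12

Group tickets by priority.
Per group compute: MAX(age_days), MIN(age_days).
HAVING: drop groups with fewer than 3 rows.
  high: ids {8, 17, 28} → MAX(age_days)=57, MIN(age_days)=5
  low: ids {9, 11} → MAX(age_days)=39, MIN(age_days)=25
  med: ids {16} → MAX(age_days)=46, MIN(age_days)=46
  urgent: ids {5, 10, 26} → MAX(age_days)=51, MIN(age_days)=12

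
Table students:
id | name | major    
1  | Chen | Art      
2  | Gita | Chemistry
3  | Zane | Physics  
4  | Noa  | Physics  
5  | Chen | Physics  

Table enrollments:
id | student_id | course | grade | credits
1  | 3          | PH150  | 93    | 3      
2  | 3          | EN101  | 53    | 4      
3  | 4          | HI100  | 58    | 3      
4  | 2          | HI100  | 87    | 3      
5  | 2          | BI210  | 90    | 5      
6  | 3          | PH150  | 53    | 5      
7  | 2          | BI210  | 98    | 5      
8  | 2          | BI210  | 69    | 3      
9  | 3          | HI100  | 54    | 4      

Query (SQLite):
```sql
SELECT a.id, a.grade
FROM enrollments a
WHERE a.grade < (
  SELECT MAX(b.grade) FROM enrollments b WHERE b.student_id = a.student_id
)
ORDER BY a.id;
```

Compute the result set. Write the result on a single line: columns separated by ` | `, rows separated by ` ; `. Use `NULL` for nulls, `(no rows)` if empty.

2 | 53 ; 4 | 87 ; 5 | 90 ; 6 | 53 ; 8 | 69 ; 9 | 54

For each enrollments row a, compute MAX(grade) over rows sharing a.student_id.
Keep row a if a.grade < that per-group MAX.
  student_id=2: MAX(grade) = 98
  student_id=3: MAX(grade) = 93
  student_id=4: MAX(grade) = 58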